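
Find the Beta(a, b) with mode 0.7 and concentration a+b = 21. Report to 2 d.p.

a = 14.30, b = 6.70

Mode = (a−1)/(κ−2) with κ = a+b, so a−1 = 0.7·19 = 13.30.
a = 14.30; b = κ − a = 6.70.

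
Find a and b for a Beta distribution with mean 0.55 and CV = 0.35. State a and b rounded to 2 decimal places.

a = 3.12, b = 2.56

σ = CV·μ = 0.35×0.55 = 0.19250, so σ² = 0.037056.
s+1 = μ(1−μ)/σ² = 0.2475/0.037056 = 6.6790, so s = a+b = 5.6790.
a = μs = 3.12, b = (1−μ)s = 2.56.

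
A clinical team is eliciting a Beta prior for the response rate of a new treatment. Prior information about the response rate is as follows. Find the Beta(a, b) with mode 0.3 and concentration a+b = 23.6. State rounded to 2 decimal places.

a = 7.48, b = 16.12

Since the density peak of Beta(a,b) is at (a−1)/(a+b−2),
a = 1 + 0.3(23.6−2) = 7.48 and b = 23.6 − 7.48 = 16.12.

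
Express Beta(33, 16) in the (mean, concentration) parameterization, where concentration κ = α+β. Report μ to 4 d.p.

κ = α+β = 33+16 = 49; μ = α/κ = 33/49 = 0.6735.

μ = 0.6735, κ = 49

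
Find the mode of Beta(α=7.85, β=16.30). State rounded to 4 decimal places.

0.3093

The density x^(α−1)(1−x)^(β−1) is maximised at (α−1)/(α+β−2) = 6.85/22.15 = 0.3093.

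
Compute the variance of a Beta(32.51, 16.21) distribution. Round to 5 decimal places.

μ = 32.51/48.72 = 0.667282; Var = μ(1−μ)/(α+β+1) = 0.2220166/49.72 = 0.00447.

0.00447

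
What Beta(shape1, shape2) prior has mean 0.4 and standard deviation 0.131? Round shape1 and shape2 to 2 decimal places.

shape1 = 5.19, shape2 = 7.79

Variance = 0.131² = 0.017161. The moment-matching identity shape1+shape2 = μ(1−μ)/Var − 1 gives
shape1+shape2 = 0.24/0.017161 − 1 = 12.9852, so shape1 = μ·12.9852 = 5.19 and shape2 = (1−μ)·12.9852 = 7.79.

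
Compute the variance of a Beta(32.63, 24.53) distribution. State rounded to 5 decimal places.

0.00421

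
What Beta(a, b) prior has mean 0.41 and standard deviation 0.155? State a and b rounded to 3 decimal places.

a = 3.718, b = 5.351

First σ² = 0.024025. Setting a = μn, b = (1−μ)n with n = a+b,
μ(1−μ)/(n+1) = 0.024025 ⇒ n+1 = 0.2419/0.024025 = 10.0687 ⇒ n = 9.0687.
Hence a = 0.41×9.0687 = 3.718, b = 0.59×9.0687 = 5.351.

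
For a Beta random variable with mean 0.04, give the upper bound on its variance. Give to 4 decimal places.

For fixed mean μ the Beta variance is μ(1−μ)/(α+β+1), increasing as α+β decreases.
Its least upper bound (not attained) is μ(1−μ) = 0.04·0.96 = 0.0384.

0.0384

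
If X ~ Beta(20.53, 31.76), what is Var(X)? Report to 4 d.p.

μ = 20.53/52.29 = 0.392618; Var = μ(1−μ)/(α+β+1) = 0.2384691/53.29 = 0.0045.

0.0045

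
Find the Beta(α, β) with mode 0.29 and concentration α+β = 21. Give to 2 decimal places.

α = 6.51, β = 14.49

Since the density peak of Beta(α,β) is at (α−1)/(α+β−2),
α = 1 + 0.29(21−2) = 6.51 and β = 21 − 6.51 = 14.49.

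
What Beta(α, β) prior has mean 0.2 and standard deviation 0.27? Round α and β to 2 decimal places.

α = 0.24, β = 0.96

Variance = 0.27² = 0.0729. The moment-matching identity α+β = μ(1−μ)/Var − 1 gives
α+β = 0.16/0.0729 − 1 = 1.1948, so α = μ·1.1948 = 0.24 and β = (1−μ)·1.1948 = 0.96.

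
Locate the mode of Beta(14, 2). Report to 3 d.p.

The density x^(α−1)(1−x)^(β−1) is maximised at (α−1)/(α+β−2) = 13/14 = 0.929.

0.929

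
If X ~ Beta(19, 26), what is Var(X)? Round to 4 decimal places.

0.0053

μ = 19/45 = 0.422222; Var = μ(1−μ)/(α+β+1) = 0.2439506/46 = 0.0053.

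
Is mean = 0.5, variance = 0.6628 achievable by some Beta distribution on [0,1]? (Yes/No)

The Beta variance bound is σ² < μ(1−μ).
Here μ(1−μ) = 0.5×0.5 = 0.25, and 0.6628 ≥ 0.25.

No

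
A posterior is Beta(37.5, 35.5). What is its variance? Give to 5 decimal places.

μ = 37.5/73.0 = 0.513699; Var = μ(1−μ)/(α+β+1) = 0.2498123/74.0 = 0.00338.

0.00338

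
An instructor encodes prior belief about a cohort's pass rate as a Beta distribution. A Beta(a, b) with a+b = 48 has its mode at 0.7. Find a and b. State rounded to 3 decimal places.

Mode = (a−1)/(κ−2) with κ = a+b, so a−1 = 0.7·46 = 32.200.
a = 33.200; b = κ − a = 14.800.

a = 33.200, b = 14.800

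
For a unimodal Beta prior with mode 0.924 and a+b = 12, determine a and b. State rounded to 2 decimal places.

Since the density peak of Beta(a,b) is at (a−1)/(a+b−2),
a = 1 + 0.924(12−2) = 10.24 and b = 12 − 10.24 = 1.76.

a = 10.24, b = 1.76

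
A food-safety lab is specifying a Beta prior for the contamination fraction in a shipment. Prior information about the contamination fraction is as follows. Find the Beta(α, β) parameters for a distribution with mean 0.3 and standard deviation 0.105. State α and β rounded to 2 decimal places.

α = 5.41, β = 12.63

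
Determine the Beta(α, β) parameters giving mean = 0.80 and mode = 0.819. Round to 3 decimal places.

α = 26.863, β = 6.716

With s = α+β: μ = α/s and mode = (α−1)/(s−2). Eliminating α = μs,
μs − 1 = m(s−2) ⇒ s(μ−m) = 1−2m ⇒ s = -0.638/-0.019 = 33.5789.
So α = μs = 26.863, β = (1−μ)s = 6.716.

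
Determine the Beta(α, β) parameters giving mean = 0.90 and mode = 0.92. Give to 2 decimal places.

Let s = α+β. Mean gives α = μs = 0.90s; mode gives (α−1)/(s−2) = 0.92.
Substituting: 0.90s − 1 = 0.92(s−2) = 0.92s − 1.84, so -0.02s = -0.84 and s = 42.0000.
Then α = 0.90×42.0000 = 37.80 and β = s−α = 4.20.

α = 37.80, β = 4.20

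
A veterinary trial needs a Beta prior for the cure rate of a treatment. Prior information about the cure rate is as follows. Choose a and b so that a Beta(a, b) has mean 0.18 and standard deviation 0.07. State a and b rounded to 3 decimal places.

First σ² = 0.0049. Setting a = μn, b = (1−μ)n with n = a+b,
μ(1−μ)/(n+1) = 0.0049 ⇒ n+1 = 0.1476/0.0049 = 30.1224 ⇒ n = 29.1224.
Hence a = 0.18×29.1224 = 5.242, b = 0.82×29.1224 = 23.880.

a = 5.242, b = 23.880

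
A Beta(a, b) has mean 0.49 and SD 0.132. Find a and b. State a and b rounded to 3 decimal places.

σ² = 0.132² = 0.017424.
With s = a+b, Var = μ(1−μ)/(s+1), so s+1 = (0.49×0.51)/0.017424 = 14.3423 and s = 13.3423.
a = μs = 6.538, b = (1−μ)s = 6.805.

a = 6.538, b = 6.805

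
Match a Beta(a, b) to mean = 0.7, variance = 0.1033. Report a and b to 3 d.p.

a = 0.723, b = 0.310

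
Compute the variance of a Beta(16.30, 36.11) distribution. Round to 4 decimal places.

0.0040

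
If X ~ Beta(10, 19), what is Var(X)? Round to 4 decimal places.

μ = 10/29 = 0.344828; Var = μ(1−μ)/(α+β+1) = 0.2259215/30 = 0.0075.

0.0075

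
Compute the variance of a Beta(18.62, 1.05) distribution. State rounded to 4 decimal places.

0.0024

Var = αβ/[(α+β)²(α+β+1)] = (18.62×1.05)/(19.67²×20.67) = 19.5510/7997.406963 = 0.0024.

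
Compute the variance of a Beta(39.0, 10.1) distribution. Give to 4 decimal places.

μ = 39.0/49.1 = 0.794297; Var = μ(1−μ)/(α+β+1) = 0.1633891/50.1 = 0.0033.

0.0033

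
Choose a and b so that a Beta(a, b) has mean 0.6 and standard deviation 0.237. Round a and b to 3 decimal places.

a = 1.964, b = 1.309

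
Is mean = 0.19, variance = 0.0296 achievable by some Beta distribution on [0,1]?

Yes

A Beta with mean μ has variance μ(1−μ)/(α+β+1) < μ(1−μ).
Here μ(1−μ) = 0.19×0.81 = 0.1539, and 0.0296 < 0.1539.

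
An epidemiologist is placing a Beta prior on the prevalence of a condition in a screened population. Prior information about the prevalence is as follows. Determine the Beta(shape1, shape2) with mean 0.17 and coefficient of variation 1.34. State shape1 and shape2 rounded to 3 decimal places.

shape1 = 0.292, shape2 = 1.427

Var = (CV·μ)² = (1.34×0.17)² = 0.051893.
shape1+shape2 = μ(1−μ)/Var − 1 = 0.1411/0.051893 − 1 = 1.7191.
Thus shape1 = 0.17·1.7191 = 0.292 and shape2 = 0.83·1.7191 = 1.427.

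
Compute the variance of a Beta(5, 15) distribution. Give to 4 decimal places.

0.0089

α+β = 20 and αβ = 75, so Var = αβ/[(α+β)²(α+β+1)] = 75/8400 = 0.0089.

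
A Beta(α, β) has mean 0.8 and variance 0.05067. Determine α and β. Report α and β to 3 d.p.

By moment matching, α+β = μ(1−μ)/σ² − 1 = (0.8·0.2)/0.05067 − 1 = 3.1577 − 1 = 2.1577.
Since α/(α+β) = μ, α = 0.8·2.1577 = 1.726 and β = 0.2·2.1577 = 0.432.

α = 1.726, β = 0.432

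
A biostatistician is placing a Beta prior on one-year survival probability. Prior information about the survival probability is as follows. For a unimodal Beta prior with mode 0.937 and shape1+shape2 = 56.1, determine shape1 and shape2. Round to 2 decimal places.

shape1 = 51.69, shape2 = 4.41

For shape1,shape2>1 the mode is (shape1−1)/(shape1+shape2−2), so shape1 = mode·(κ−2)+1 = 0.937×54.1+1 = 51.69.
And shape2 = (1−mode)·(κ−2)+1 = 0.063×54.1+1 = 4.41.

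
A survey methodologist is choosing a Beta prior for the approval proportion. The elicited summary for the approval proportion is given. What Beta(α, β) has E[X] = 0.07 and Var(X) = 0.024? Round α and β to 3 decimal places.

By moment matching, α+β = μ(1−μ)/σ² − 1 = (0.07·0.93)/0.024 − 1 = 2.7125 − 1 = 1.7125.
Since α/(α+β) = μ, α = 0.07·1.7125 = 0.120 and β = 0.93·1.7125 = 1.593.

α = 0.120, β = 1.593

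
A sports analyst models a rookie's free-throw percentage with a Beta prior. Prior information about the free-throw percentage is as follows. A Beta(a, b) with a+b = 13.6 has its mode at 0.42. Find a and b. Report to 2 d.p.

For a,b>1 the mode is (a−1)/(a+b−2), so a = mode·(κ−2)+1 = 0.42×11.6+1 = 5.87.
And b = (1−mode)·(κ−2)+1 = 0.58×11.6+1 = 7.73.

a = 5.87, b = 7.73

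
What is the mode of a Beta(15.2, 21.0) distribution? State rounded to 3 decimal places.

The density x^(α−1)(1−x)^(β−1) is maximised at (α−1)/(α+β−2) = 14.2/34.2 = 0.415.

0.415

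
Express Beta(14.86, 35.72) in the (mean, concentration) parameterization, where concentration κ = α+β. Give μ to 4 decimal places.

μ = 0.2938, κ = 50.58

κ = α+β = 14.86+35.72 = 50.58; μ = α/κ = 14.86/50.58 = 0.2938.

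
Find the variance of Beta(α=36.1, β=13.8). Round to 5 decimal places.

0.00393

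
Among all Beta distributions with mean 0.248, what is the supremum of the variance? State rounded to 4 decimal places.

Var = μ(1−μ)/(α+β+1), which approaches μ(1−μ) as α+β → 0.
So the supremum is μ(1−μ) = 0.248×0.752 = 0.1865.

0.1865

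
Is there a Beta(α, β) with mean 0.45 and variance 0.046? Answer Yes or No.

The Beta variance bound is σ² < μ(1−μ).
Here μ(1−μ) = 0.45×0.55 = 0.2475, and 0.046 < 0.2475.

Yes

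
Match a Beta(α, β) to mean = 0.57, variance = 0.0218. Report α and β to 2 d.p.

Write ν = α+β; then α = μν and Var = μ(1−μ)/(ν+1).
ν = μ(1−μ)/Var − 1 = 0.2451/0.0218 − 1 = 10.2431.
α = 0.57·10.2431 = 5.84, β = 0.43·10.2431 = 4.40.

α = 5.84, β = 4.40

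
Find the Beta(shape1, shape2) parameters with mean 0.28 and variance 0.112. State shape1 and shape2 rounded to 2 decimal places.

Write ν = shape1+shape2; then shape1 = μν and Var = μ(1−μ)/(ν+1).
ν = μ(1−μ)/Var − 1 = 0.2016/0.112 − 1 = 0.8000.
shape1 = 0.28·0.8000 = 0.22, shape2 = 0.72·0.8000 = 0.58.

shape1 = 0.22, shape2 = 0.58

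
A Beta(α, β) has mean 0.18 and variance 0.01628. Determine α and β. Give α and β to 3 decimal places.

α = 1.452, β = 6.614

By moment matching, α+β = μ(1−μ)/σ² − 1 = (0.18·0.82)/0.01628 − 1 = 9.0663 − 1 = 8.0663.
Since α/(α+β) = μ, α = 0.18·8.0663 = 1.452 and β = 0.82·8.0663 = 6.614.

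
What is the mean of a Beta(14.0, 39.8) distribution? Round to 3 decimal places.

0.260

The Beta mean is α/(α+β) = 14.0/(14.0+39.8) = 0.260.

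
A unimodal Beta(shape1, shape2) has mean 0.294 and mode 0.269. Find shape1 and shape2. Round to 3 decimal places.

shape1 = 5.433, shape2 = 13.047

Let s = shape1+shape2. Mean gives shape1 = μs = 0.294s; mode gives (shape1−1)/(s−2) = 0.269.
Substituting: 0.294s − 1 = 0.269(s−2) = 0.269s − 0.538, so 0.025s = 0.462 and s = 18.4800.
Then shape1 = 0.294×18.4800 = 5.433 and shape2 = s−shape1 = 13.047.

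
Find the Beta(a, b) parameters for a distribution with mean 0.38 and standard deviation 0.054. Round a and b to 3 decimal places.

a = 30.322, b = 49.473

First σ² = 0.002916. Setting a = μn, b = (1−μ)n with n = a+b,
μ(1−μ)/(n+1) = 0.002916 ⇒ n+1 = 0.2356/0.002916 = 80.7956 ⇒ n = 79.7956.
Hence a = 0.38×79.7956 = 30.322, b = 0.62×79.7956 = 49.473.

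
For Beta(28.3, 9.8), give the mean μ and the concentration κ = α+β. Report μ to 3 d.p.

μ = 0.743, κ = 38.1

κ = α+β = 28.3+9.8 = 38.1; μ = α/κ = 28.3/38.1 = 0.743.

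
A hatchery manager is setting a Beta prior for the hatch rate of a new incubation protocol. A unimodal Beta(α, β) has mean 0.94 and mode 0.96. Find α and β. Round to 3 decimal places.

α = 43.240, β = 2.760

Let s = α+β. Mean gives α = μs = 0.94s; mode gives (α−1)/(s−2) = 0.96.
Substituting: 0.94s − 1 = 0.96(s−2) = 0.96s − 1.92, so -0.02s = -0.92 and s = 46.0000.
Then α = 0.94×46.0000 = 43.240 and β = s−α = 2.760.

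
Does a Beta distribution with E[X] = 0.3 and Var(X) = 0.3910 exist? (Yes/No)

A Beta with mean μ has variance μ(1−μ)/(α+β+1) < μ(1−μ).
Here μ(1−μ) = 0.3×0.7 = 0.21, and 0.3910 ≥ 0.21.

No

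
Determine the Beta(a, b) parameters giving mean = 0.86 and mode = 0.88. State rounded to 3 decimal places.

a = 32.680, b = 5.320

Let s = a+b. Mean gives a = μs = 0.86s; mode gives (a−1)/(s−2) = 0.88.
Substituting: 0.86s − 1 = 0.88(s−2) = 0.88s − 1.76, so -0.02s = -0.76 and s = 38.0000.
Then a = 0.86×38.0000 = 32.680 and b = s−a = 5.320.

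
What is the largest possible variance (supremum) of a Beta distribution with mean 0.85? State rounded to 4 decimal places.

0.1275

For fixed mean μ the Beta variance is μ(1−μ)/(α+β+1), increasing as α+β decreases.
Its least upper bound (not attained) is μ(1−μ) = 0.85·0.15 = 0.1275.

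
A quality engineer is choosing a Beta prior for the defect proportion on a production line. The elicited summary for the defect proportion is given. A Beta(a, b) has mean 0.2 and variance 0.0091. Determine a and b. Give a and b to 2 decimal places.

Write ν = a+b; then a = μν and Var = μ(1−μ)/(ν+1).
ν = μ(1−μ)/Var − 1 = 0.16/0.0091 − 1 = 16.5824.
a = 0.2·16.5824 = 3.32, b = 0.8·16.5824 = 13.27.

a = 3.32, b = 13.27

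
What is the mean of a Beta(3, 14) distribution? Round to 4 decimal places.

0.1765

The Beta mean is α/(α+β) = 3/(3+14) = 0.1765.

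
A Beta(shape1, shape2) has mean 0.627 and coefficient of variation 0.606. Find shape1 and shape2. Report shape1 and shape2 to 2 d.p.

shape1 = 0.39, shape2 = 0.23

σ = CV·μ = 0.606×0.627 = 0.37996, so σ² = 0.144371.
s+1 = μ(1−μ)/σ² = 0.233871/0.144371 = 1.6199, so s = shape1+shape2 = 0.6199.
shape1 = μs = 0.39, shape2 = (1−μ)s = 0.23.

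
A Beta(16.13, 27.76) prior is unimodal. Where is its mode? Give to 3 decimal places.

0.361

The density x^(α−1)(1−x)^(β−1) is maximised at (α−1)/(α+β−2) = 15.13/41.89 = 0.361.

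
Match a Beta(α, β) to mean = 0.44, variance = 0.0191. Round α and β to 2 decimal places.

By moment matching, α+β = μ(1−μ)/σ² − 1 = (0.44·0.56)/0.0191 − 1 = 12.9005 − 1 = 11.9005.
Since α/(α+β) = μ, α = 0.44·11.9005 = 5.24 and β = 0.56·11.9005 = 6.66.

α = 5.24, β = 6.66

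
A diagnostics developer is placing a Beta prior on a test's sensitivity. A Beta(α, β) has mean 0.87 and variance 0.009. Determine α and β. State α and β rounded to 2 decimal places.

Let s = α+β. The Beta variance is μ(1−μ)/(s+1).
So s+1 = μ(1−μ)/σ² = (0.87×0.13)/0.009 = 0.1131/0.009 = 12.5667, giving s = 11.5667.
Then α = μs = 0.87×11.5667 = 10.06 and β = (1−μ)s = 0.13×11.5667 = 1.50.

α = 10.06, β = 1.50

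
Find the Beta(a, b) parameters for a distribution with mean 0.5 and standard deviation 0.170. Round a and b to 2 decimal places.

a = 3.83, b = 3.83

First σ² = 0.028900. Setting a = μn, b = (1−μ)n with n = a+b,
μ(1−μ)/(n+1) = 0.028900 ⇒ n+1 = 0.25/0.028900 = 8.6505 ⇒ n = 7.6505.
Hence a = 0.5×7.6505 = 3.83, b = 0.5×7.6505 = 3.83.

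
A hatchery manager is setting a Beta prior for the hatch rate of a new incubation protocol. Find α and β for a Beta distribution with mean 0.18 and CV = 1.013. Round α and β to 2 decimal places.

σ = CV·μ = 1.013×0.18 = 0.18234, so σ² = 0.033248.
s+1 = μ(1−μ)/σ² = 0.1476/0.033248 = 4.4394, so s = α+β = 3.4394.
α = μs = 0.62, β = (1−μ)s = 2.82.

α = 0.62, β = 2.82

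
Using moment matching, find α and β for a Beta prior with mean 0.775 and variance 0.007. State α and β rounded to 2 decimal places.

α = 18.53, β = 5.38

Let s = α+β. The Beta variance is μ(1−μ)/(s+1).
So s+1 = μ(1−μ)/σ² = (0.775×0.225)/0.007 = 0.174375/0.007 = 24.9107, giving s = 23.9107.
Then α = μs = 0.775×23.9107 = 18.53 and β = (1−μ)s = 0.225×23.9107 = 5.38.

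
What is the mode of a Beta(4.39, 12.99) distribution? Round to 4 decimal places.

0.2204

The density x^(α−1)(1−x)^(β−1) is maximised at (α−1)/(α+β−2) = 3.39/15.38 = 0.2204.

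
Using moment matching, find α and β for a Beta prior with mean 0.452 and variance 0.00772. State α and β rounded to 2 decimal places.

Let s = α+β. The Beta variance is μ(1−μ)/(s+1).
So s+1 = μ(1−μ)/σ² = (0.452×0.548)/0.00772 = 0.247696/0.00772 = 32.0850, giving s = 31.0850.
Then α = μs = 0.452×31.0850 = 14.05 and β = (1−μ)s = 0.548×31.0850 = 17.03.

α = 14.05, β = 17.03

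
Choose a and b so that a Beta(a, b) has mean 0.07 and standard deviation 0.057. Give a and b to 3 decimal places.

Variance = 0.057² = 0.003249. The moment-matching identity a+b = μ(1−μ)/Var − 1 gives
a+b = 0.0651/0.003249 − 1 = 19.0369, so a = μ·19.0369 = 1.333 and b = (1−μ)·19.0369 = 17.704.

a = 1.333, b = 17.704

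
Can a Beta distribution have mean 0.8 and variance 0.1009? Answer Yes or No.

Yes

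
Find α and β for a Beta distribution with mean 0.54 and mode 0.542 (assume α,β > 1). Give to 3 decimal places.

With s = α+β: μ = α/s and mode = (α−1)/(s−2). Eliminating α = μs,
μs − 1 = m(s−2) ⇒ s(μ−m) = 1−2m ⇒ s = -0.084/-0.002 = 42.0000.
So α = μs = 22.680, β = (1−μ)s = 19.320.

α = 22.680, β = 19.320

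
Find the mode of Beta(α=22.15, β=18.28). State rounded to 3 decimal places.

0.550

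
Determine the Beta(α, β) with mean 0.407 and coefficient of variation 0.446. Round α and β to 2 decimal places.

α = 2.57, β = 3.75

σ = CV·μ = 0.446×0.407 = 0.18152, so σ² = 0.032950.
s+1 = μ(1−μ)/σ² = 0.241351/0.032950 = 7.3247, so s = α+β = 6.3247.
α = μs = 2.57, β = (1−μ)s = 3.75.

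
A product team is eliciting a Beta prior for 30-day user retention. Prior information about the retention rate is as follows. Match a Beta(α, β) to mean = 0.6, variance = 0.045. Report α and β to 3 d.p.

α = 2.600, β = 1.733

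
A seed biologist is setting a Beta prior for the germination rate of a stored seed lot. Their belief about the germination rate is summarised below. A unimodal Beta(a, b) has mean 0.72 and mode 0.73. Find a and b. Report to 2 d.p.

Let s = a+b. Mean gives a = μs = 0.72s; mode gives (a−1)/(s−2) = 0.73.
Substituting: 0.72s − 1 = 0.73(s−2) = 0.73s − 1.46, so -0.01s = -0.46 and s = 46.0000.
Then a = 0.72×46.0000 = 33.12 and b = s−a = 12.88.

a = 33.12, b = 12.88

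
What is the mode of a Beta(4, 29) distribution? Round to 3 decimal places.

0.097

The density x^(α−1)(1−x)^(β−1) is maximised at (α−1)/(α+β−2) = 3/31 = 0.097.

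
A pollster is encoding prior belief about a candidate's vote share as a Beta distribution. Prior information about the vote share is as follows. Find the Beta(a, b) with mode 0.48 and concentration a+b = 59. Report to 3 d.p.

Mode = (a−1)/(κ−2) with κ = a+b, so a−1 = 0.48·57 = 27.360.
a = 28.360; b = κ − a = 30.640.

a = 28.360, b = 30.640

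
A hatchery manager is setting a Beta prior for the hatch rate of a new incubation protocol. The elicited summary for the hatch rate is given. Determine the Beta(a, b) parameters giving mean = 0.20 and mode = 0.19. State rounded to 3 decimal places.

a = 12.400, b = 49.600

Let s = a+b. Mean gives a = μs = 0.20s; mode gives (a−1)/(s−2) = 0.19.
Substituting: 0.20s − 1 = 0.19(s−2) = 0.19s − 0.38, so 0.01s = 0.62 and s = 62.0000.
Then a = 0.20×62.0000 = 12.400 and b = s−a = 49.600.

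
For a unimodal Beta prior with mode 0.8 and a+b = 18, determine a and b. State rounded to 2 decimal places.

For a,b>1 the mode is (a−1)/(a+b−2), so a = mode·(κ−2)+1 = 0.8×16+1 = 13.80.
And b = (1−mode)·(κ−2)+1 = 0.2×16+1 = 4.20.

a = 13.80, b = 4.20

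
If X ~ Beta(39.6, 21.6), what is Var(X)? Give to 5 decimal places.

μ = 39.6/61.2 = 0.647059; Var = μ(1−μ)/(α+β+1) = 0.2283737/62.2 = 0.00367.

0.00367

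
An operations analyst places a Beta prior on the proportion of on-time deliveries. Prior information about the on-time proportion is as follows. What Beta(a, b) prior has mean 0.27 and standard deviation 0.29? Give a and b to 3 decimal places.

a = 0.363, b = 0.981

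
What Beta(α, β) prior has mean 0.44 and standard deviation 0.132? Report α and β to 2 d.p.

α = 5.78, β = 7.36

σ² = 0.132² = 0.017424.
With s = α+β, Var = μ(1−μ)/(s+1), so s+1 = (0.44×0.56)/0.017424 = 14.1414 and s = 13.1414.
α = μs = 5.78, β = (1−μ)s = 7.36.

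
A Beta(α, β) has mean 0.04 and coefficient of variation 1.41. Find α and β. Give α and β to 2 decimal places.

Var = (CV·μ)² = (1.41×0.04)² = 0.003181.
α+β = μ(1−μ)/Var − 1 = 0.0384/0.003181 − 1 = 11.0718.
Thus α = 0.04·11.0718 = 0.44 and β = 0.96·11.0718 = 10.63.

α = 0.44, β = 10.63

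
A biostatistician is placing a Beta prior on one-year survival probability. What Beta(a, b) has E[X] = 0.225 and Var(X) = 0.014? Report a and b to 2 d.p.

Let s = a+b. The Beta variance is μ(1−μ)/(s+1).
So s+1 = μ(1−μ)/σ² = (0.225×0.775)/0.014 = 0.174375/0.014 = 12.4554, giving s = 11.4554.
Then a = μs = 0.225×11.4554 = 2.58 and b = (1−μ)s = 0.775×11.4554 = 8.88.

a = 2.58, b = 8.88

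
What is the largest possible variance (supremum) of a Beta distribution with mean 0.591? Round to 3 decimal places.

0.242

Var = μ(1−μ)/(α+β+1), which approaches μ(1−μ) as α+β → 0.
So the supremum is μ(1−μ) = 0.591×0.409 = 0.242.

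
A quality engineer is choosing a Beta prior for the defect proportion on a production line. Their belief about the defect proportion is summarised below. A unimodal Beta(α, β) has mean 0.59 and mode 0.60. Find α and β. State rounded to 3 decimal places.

α = 11.800, β = 8.200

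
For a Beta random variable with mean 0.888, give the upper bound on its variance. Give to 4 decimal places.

0.0995

Var = μ(1−μ)/(α+β+1), which approaches μ(1−μ) as α+β → 0.
So the supremum is μ(1−μ) = 0.888×0.112 = 0.0995.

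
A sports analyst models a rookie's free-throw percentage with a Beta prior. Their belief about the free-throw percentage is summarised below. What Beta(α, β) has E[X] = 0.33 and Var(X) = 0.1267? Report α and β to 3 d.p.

α = 0.246, β = 0.499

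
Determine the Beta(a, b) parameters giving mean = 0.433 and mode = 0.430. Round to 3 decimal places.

Let s = a+b. Mean gives a = μs = 0.433s; mode gives (a−1)/(s−2) = 0.430.
Substituting: 0.433s − 1 = 0.430(s−2) = 0.430s − 0.860, so 0.003s = 0.140 and s = 46.6667.
Then a = 0.433×46.6667 = 20.207 and b = s−a = 26.460.

a = 20.207, b = 26.460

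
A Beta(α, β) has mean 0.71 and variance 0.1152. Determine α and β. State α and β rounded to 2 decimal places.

α = 0.56, β = 0.23

Let s = α+β. The Beta variance is μ(1−μ)/(s+1).
So s+1 = μ(1−μ)/σ² = (0.71×0.29)/0.1152 = 0.2059/0.1152 = 1.7873, giving s = 0.7873.
Then α = μs = 0.71×0.7873 = 0.56 and β = (1−μ)s = 0.29×0.7873 = 0.23.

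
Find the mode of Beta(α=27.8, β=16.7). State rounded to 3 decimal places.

0.631

With α,β > 1, mode = (α−1)/(α+β−2) = 26.8/42.5 = 0.631.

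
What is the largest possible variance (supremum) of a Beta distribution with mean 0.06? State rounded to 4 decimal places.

0.0564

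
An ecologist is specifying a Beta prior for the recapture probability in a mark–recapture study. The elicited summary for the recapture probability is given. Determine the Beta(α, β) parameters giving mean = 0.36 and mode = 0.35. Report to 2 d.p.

α = 10.80, β = 19.20

With s = α+β: μ = α/s and mode = (α−1)/(s−2). Eliminating α = μs,
μs − 1 = m(s−2) ⇒ s(μ−m) = 1−2m ⇒ s = 0.30/0.01 = 30.0000.
So α = μs = 10.80, β = (1−μ)s = 19.20.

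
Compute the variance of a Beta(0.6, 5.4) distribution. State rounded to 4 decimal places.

Var = αβ/[(α+β)²(α+β+1)] = (0.6×5.4)/(6.0²×7.0) = 3.24/252.000 = 0.0129.

0.0129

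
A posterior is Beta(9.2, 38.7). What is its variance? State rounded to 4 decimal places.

μ = 9.2/47.9 = 0.192067; Var = μ(1−μ)/(α+β+1) = 0.1551771/48.9 = 0.0032.

0.0032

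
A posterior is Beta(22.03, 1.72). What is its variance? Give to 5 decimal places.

0.00271

α+β = 23.75 and αβ = 37.8916, so Var = αβ/[(α+β)²(α+β+1)] = 37.8916/13960.546875 = 0.00271.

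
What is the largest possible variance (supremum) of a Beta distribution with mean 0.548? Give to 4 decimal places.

For fixed mean μ the Beta variance is μ(1−μ)/(α+β+1), increasing as α+β decreases.
Its least upper bound (not attained) is μ(1−μ) = 0.548·0.452 = 0.2477.

0.2477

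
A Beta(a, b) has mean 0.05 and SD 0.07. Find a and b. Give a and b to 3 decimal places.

a = 0.435, b = 8.259

σ² = 0.07² = 0.0049.
With s = a+b, Var = μ(1−μ)/(s+1), so s+1 = (0.05×0.95)/0.0049 = 9.6939 and s = 8.6939.
a = μs = 0.435, b = (1−μ)s = 8.259.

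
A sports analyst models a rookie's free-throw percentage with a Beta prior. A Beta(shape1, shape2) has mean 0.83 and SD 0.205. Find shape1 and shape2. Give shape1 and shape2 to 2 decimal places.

shape1 = 1.96, shape2 = 0.40

First σ² = 0.042025. Setting shape1 = μn, shape2 = (1−μ)n with n = shape1+shape2,
μ(1−μ)/(n+1) = 0.042025 ⇒ n+1 = 0.1411/0.042025 = 3.3575 ⇒ n = 2.3575.
Hence shape1 = 0.83×2.3575 = 1.96, shape2 = 0.17×2.3575 = 0.40.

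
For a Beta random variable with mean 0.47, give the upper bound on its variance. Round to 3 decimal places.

0.249

Var = μ(1−μ)/(α+β+1), which approaches μ(1−μ) as α+β → 0.
So the supremum is μ(1−μ) = 0.47×0.53 = 0.249.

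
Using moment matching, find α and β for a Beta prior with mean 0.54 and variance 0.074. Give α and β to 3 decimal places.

α = 1.273, β = 1.084

By moment matching, α+β = μ(1−μ)/σ² − 1 = (0.54·0.46)/0.074 − 1 = 3.3568 − 1 = 2.3568.
Since α/(α+β) = μ, α = 0.54·2.3568 = 1.273 and β = 0.46·2.3568 = 1.084.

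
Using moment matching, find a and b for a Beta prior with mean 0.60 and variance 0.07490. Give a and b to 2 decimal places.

a = 1.32, b = 0.88

Write ν = a+b; then a = μν and Var = μ(1−μ)/(ν+1).
ν = μ(1−μ)/Var − 1 = 0.2400/0.07490 − 1 = 2.2043.
a = 0.60·2.2043 = 1.32, b = 0.40·2.2043 = 0.88.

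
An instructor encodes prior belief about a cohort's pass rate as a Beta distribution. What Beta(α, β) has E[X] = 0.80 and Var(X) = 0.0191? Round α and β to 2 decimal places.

By moment matching, α+β = μ(1−μ)/σ² − 1 = (0.80·0.20)/0.0191 − 1 = 8.3770 − 1 = 7.3770.
Since α/(α+β) = μ, α = 0.80·7.3770 = 5.90 and β = 0.20·7.3770 = 1.48.

α = 5.90, β = 1.48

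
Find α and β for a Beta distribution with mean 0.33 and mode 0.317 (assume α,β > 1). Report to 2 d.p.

α = 9.29, β = 18.86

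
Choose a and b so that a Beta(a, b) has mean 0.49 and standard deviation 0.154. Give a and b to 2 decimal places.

a = 4.67, b = 4.86

First σ² = 0.023716. Setting a = μn, b = (1−μ)n with n = a+b,
μ(1−μ)/(n+1) = 0.023716 ⇒ n+1 = 0.2499/0.023716 = 10.5372 ⇒ n = 9.5372.
Hence a = 0.49×9.5372 = 4.67, b = 0.51×9.5372 = 4.86.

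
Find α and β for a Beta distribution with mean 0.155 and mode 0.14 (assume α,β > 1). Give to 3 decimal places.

α = 7.440, β = 40.560

With s = α+β: μ = α/s and mode = (α−1)/(s−2). Eliminating α = μs,
μs − 1 = m(s−2) ⇒ s(μ−m) = 1−2m ⇒ s = 0.72/0.015 = 48.0000.
So α = μs = 7.440, β = (1−μ)s = 40.560.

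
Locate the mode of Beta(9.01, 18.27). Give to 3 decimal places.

The density x^(α−1)(1−x)^(β−1) is maximised at (α−1)/(α+β−2) = 8.01/25.28 = 0.317.

0.317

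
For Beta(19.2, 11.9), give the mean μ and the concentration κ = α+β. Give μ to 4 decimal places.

κ = α+β = 19.2+11.9 = 31.1; μ = α/κ = 19.2/31.1 = 0.6174.

μ = 0.6174, κ = 31.1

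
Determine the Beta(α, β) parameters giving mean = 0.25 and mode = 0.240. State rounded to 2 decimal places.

With s = α+β: μ = α/s and mode = (α−1)/(s−2). Eliminating α = μs,
μs − 1 = m(s−2) ⇒ s(μ−m) = 1−2m ⇒ s = 0.520/0.010 = 52.0000.
So α = μs = 13.00, β = (1−μ)s = 39.00.

α = 13.00, β = 39.00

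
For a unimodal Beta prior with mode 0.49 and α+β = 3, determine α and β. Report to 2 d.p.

α = 1.49, β = 1.51

For α,β>1 the mode is (α−1)/(α+β−2), so α = mode·(κ−2)+1 = 0.49×1+1 = 1.49.
And β = (1−mode)·(κ−2)+1 = 0.51×1+1 = 1.51.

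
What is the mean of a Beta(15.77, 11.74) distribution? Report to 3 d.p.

0.573

E[X] = α/(α+β) = 15.77/27.51 = 0.573.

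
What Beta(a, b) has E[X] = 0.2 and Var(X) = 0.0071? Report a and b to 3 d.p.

Write ν = a+b; then a = μν and Var = μ(1−μ)/(ν+1).
ν = μ(1−μ)/Var − 1 = 0.16/0.0071 − 1 = 21.5352.
a = 0.2·21.5352 = 4.307, b = 0.8·21.5352 = 17.228.

a = 4.307, b = 17.228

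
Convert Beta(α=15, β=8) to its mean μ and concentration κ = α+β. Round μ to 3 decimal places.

μ = 0.652, κ = 23

κ = α+β = 15+8 = 23; μ = α/κ = 15/23 = 0.652.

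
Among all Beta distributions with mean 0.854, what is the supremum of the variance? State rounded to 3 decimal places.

0.125

Var = μ(1−μ)/(α+β+1), which approaches μ(1−μ) as α+β → 0.
So the supremum is μ(1−μ) = 0.854×0.146 = 0.125.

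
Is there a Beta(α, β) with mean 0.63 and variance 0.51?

No

For any Beta, Var(X) < E[X]·(1−E[X]).
Here μ(1−μ) = 0.63×0.37 = 0.2331, and 0.51 ≥ 0.2331.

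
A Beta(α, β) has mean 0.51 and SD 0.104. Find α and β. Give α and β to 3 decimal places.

Variance = 0.104² = 0.010816. The moment-matching identity α+β = μ(1−μ)/Var − 1 gives
α+β = 0.2499/0.010816 − 1 = 22.1047, so α = μ·22.1047 = 11.273 and β = (1−μ)·22.1047 = 10.831.

α = 11.273, β = 10.831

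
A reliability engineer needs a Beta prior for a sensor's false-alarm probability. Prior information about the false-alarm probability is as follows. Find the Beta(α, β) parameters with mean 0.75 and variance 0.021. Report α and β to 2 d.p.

α = 5.95, β = 1.98

Let s = α+β. The Beta variance is μ(1−μ)/(s+1).
So s+1 = μ(1−μ)/σ² = (0.75×0.25)/0.021 = 0.1875/0.021 = 8.9286, giving s = 7.9286.
Then α = μs = 0.75×7.9286 = 5.95 and β = (1−μ)s = 0.25×7.9286 = 1.98.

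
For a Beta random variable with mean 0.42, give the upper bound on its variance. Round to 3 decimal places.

For fixed mean μ the Beta variance is μ(1−μ)/(α+β+1), increasing as α+β decreases.
Its least upper bound (not attained) is μ(1−μ) = 0.42·0.58 = 0.244.

0.244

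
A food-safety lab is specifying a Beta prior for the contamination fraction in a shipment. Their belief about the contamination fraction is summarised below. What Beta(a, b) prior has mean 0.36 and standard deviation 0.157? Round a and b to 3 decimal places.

Variance = 0.157² = 0.024649. The moment-matching identity a+b = μ(1−μ)/Var − 1 gives
a+b = 0.2304/0.024649 − 1 = 8.3472, so a = μ·8.3472 = 3.005 and b = (1−μ)·8.3472 = 5.342.

a = 3.005, b = 5.342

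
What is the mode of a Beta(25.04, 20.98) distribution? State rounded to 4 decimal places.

0.5461

With α,β > 1, mode = (α−1)/(α+β−2) = 24.04/44.02 = 0.5461.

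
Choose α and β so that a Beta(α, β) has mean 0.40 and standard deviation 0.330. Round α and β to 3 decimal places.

α = 0.482, β = 0.722

First σ² = 0.108900. Setting α = μn, β = (1−μ)n with n = α+β,
μ(1−μ)/(n+1) = 0.108900 ⇒ n+1 = 0.2400/0.108900 = 2.2039 ⇒ n = 1.2039.
Hence α = 0.40×1.2039 = 0.482, β = 0.60×1.2039 = 0.722.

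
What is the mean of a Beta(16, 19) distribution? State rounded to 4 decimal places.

The Beta mean is α/(α+β) = 16/(16+19) = 0.4571.

0.4571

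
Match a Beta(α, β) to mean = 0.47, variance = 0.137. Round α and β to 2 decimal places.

α = 0.38, β = 0.43

Write ν = α+β; then α = μν and Var = μ(1−μ)/(ν+1).
ν = μ(1−μ)/Var − 1 = 0.2491/0.137 − 1 = 0.8182.
α = 0.47·0.8182 = 0.38, β = 0.53·0.8182 = 0.43.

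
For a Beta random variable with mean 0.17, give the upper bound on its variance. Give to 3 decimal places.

Var = μ(1−μ)/(α+β+1), which approaches μ(1−μ) as α+β → 0.
So the supremum is μ(1−μ) = 0.17×0.83 = 0.141.

0.141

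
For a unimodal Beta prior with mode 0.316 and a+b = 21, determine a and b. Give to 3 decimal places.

a = 7.004, b = 13.996

Since the density peak of Beta(a,b) is at (a−1)/(a+b−2),
a = 1 + 0.316(21−2) = 7.004 and b = 21 − 7.004 = 13.996.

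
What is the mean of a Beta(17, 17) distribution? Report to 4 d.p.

E[X] = α/(α+β) = 17/34 = 0.5000.

0.5000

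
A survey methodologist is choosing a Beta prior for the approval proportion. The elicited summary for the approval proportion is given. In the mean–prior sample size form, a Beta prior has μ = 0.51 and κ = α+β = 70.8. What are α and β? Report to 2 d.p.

α = 36.11, β = 34.69

Split κ in proportion μ : (1−μ): α = 0.51·70.8 = 36.11, β = 70.8 − 36.11 = 34.69.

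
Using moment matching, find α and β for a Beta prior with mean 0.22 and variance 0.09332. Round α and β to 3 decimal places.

Write ν = α+β; then α = μν and Var = μ(1−μ)/(ν+1).
ν = μ(1−μ)/Var − 1 = 0.1716/0.09332 − 1 = 0.8388.
α = 0.22·0.8388 = 0.185, β = 0.78·0.8388 = 0.654.

α = 0.185, β = 0.654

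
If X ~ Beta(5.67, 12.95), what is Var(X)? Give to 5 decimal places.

0.01079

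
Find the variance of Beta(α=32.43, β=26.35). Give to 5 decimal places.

μ = 32.43/58.78 = 0.551718; Var = μ(1−μ)/(α+β+1) = 0.2473252/59.78 = 0.00414.

0.00414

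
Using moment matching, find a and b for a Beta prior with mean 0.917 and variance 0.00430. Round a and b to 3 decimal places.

a = 15.314, b = 1.386

Write ν = a+b; then a = μν and Var = μ(1−μ)/(ν+1).
ν = μ(1−μ)/Var − 1 = 0.076111/0.00430 − 1 = 16.7002.
a = 0.917·16.7002 = 15.314, b = 0.083·16.7002 = 1.386.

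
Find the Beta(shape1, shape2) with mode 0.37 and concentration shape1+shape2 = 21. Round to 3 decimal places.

Since the density peak of Beta(shape1,shape2) is at (shape1−1)/(shape1+shape2−2),
shape1 = 1 + 0.37(21−2) = 8.030 and shape2 = 21 − 8.030 = 12.970.

shape1 = 8.030, shape2 = 12.970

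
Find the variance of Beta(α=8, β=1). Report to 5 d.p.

0.00988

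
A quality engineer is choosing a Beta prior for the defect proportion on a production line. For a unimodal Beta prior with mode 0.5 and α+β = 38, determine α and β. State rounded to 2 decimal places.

Since the density peak of Beta(α,β) is at (α−1)/(α+β−2),
α = 1 + 0.5(38−2) = 19.00 and β = 38 − 19.00 = 19.00.

α = 19.00, β = 19.00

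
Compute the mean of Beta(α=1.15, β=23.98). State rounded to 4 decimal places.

0.0458

The Beta mean is α/(α+β) = 1.15/(1.15+23.98) = 0.0458.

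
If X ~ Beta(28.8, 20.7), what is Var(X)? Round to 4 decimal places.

μ = 28.8/49.5 = 0.581818; Var = μ(1−μ)/(α+β+1) = 0.2433058/50.5 = 0.0048.

0.0048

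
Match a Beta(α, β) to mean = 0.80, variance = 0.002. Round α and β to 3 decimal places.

Write ν = α+β; then α = μν and Var = μ(1−μ)/(ν+1).
ν = μ(1−μ)/Var − 1 = 0.1600/0.002 − 1 = 79.0000.
α = 0.80·79.0000 = 63.200, β = 0.20·79.0000 = 15.800.

α = 63.200, β = 15.800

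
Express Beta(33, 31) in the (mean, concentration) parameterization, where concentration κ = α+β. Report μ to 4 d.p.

μ = 0.5156, κ = 64

κ = α+β = 33+31 = 64; μ = α/κ = 33/64 = 0.5156.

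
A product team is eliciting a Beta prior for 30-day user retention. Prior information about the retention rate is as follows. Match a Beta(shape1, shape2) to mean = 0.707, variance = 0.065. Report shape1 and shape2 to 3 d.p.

Let s = shape1+shape2. The Beta variance is μ(1−μ)/(s+1).
So s+1 = μ(1−μ)/σ² = (0.707×0.293)/0.065 = 0.207151/0.065 = 3.1869, giving s = 2.1869.
Then shape1 = μs = 0.707×2.1869 = 1.546 and shape2 = (1−μ)s = 0.293×2.1869 = 0.641.

shape1 = 1.546, shape2 = 0.641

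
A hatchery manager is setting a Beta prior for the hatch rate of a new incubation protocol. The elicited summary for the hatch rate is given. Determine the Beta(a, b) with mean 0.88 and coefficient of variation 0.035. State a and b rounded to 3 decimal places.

σ = CV·μ = 0.035×0.88 = 0.03080, so σ² = 0.000949.
s+1 = μ(1−μ)/σ² = 0.1056/0.000949 = 111.3173, so s = a+b = 110.3173.
a = μs = 97.079, b = (1−μ)s = 13.238.

a = 97.079, b = 13.238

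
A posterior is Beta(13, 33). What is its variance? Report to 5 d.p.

μ = 13/46 = 0.282609; Var = μ(1−μ)/(α+β+1) = 0.2027410/47 = 0.00431.

0.00431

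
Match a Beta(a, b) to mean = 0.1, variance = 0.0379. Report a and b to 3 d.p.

By moment matching, a+b = μ(1−μ)/σ² − 1 = (0.1·0.9)/0.0379 − 1 = 2.3747 − 1 = 1.3747.
Since a/(a+b) = μ, a = 0.1·1.3747 = 0.137 and b = 0.9·1.3747 = 1.237.

a = 0.137, b = 1.237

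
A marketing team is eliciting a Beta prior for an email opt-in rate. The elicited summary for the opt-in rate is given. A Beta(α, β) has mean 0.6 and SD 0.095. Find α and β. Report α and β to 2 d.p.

α = 15.36, β = 10.24

σ² = 0.095² = 0.009025.
With s = α+β, Var = μ(1−μ)/(s+1), so s+1 = (0.6×0.4)/0.009025 = 26.5928 and s = 25.5928.
α = μs = 15.36, β = (1−μ)s = 10.24.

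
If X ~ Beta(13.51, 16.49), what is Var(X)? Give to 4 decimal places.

0.0080

α+β = 30.00 and αβ = 222.7799, so Var = αβ/[(α+β)²(α+β+1)] = 222.7799/27900.000000 = 0.0080.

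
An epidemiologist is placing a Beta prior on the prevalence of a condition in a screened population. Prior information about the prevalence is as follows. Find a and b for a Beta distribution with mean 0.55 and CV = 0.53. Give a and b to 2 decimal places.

a = 1.05, b = 0.86

σ = CV·μ = 0.53×0.55 = 0.29150, so σ² = 0.084972.
s+1 = μ(1−μ)/σ² = 0.2475/0.084972 = 2.9127, so s = a+b = 1.9127.
a = μs = 1.05, b = (1−μ)s = 0.86.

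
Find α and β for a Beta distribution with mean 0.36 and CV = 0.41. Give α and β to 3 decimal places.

α = 3.447, β = 6.128

σ = CV·μ = 0.41×0.36 = 0.14760, so σ² = 0.021786.
s+1 = μ(1−μ)/σ² = 0.2304/0.021786 = 10.5757, so s = α+β = 9.5757.
α = μs = 3.447, β = (1−μ)s = 6.128.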